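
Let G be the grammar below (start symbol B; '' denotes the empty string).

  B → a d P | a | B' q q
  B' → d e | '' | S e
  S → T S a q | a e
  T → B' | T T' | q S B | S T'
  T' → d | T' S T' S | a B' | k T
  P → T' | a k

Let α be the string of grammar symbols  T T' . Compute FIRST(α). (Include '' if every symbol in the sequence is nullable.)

Add FIRST(T)\{''} = { a, d, k, q }; T is nullable, continue.
Add FIRST(T') = { a, d, k }; T' is not nullable, stop.

{ a, d, k, q }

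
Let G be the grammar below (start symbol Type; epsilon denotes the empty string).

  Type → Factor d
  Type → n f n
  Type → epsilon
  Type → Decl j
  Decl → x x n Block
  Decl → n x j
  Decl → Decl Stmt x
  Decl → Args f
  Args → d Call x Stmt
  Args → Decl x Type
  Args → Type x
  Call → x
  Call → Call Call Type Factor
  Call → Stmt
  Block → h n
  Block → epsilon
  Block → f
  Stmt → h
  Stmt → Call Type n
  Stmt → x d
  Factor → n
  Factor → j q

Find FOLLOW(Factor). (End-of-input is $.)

{ d, h, j, n, x }

In Type → Factor d: add FIRST(d) = { d }.
In Call → Call Call Type Factor: Factor is at the end, add FOLLOW(Call) = { d, h, j, n, x }.
Union: FOLLOW(Factor) = { d, h, j, n, x }.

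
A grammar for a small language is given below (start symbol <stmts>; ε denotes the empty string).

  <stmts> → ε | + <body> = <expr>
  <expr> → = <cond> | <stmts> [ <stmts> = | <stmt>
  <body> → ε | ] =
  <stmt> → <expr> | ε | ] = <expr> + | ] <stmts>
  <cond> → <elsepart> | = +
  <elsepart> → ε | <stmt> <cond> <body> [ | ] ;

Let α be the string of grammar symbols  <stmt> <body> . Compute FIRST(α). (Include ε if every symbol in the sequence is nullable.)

Add FIRST(<stmt>)\{ε} = { +, =, [, ] }; <stmt> is nullable, continue.
Add FIRST(<body>)\{ε} = { ] }; <body> is nullable, continue.
Every symbol is nullable, so include ε.

{ +, =, [, ], ε }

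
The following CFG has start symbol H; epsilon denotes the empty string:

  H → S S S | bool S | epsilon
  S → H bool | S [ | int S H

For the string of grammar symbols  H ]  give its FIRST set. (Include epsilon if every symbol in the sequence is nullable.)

{ ], bool, int }

Add FIRST(H)\{epsilon} = { bool, int }; H is nullable, continue.
] is a terminal; add {]} and stop.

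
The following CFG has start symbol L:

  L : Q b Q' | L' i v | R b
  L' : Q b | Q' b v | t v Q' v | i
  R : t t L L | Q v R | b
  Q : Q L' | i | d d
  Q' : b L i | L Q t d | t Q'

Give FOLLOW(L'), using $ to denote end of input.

In L : L' i v: add FIRST(i v) = { i }.
In Q : Q L': L' is at the end, add FOLLOW(Q) = { b, d, i, t, v }.
Union: FOLLOW(L') = { b, d, i, t, v }.

{ b, d, i, t, v }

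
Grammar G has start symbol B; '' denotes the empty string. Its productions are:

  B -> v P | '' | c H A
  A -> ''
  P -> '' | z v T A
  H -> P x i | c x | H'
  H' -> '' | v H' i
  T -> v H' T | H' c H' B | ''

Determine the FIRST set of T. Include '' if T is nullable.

{ c, v, '' }

T -> v H' T contributes {v}.
From T -> H' c H' B: H' nullable, take FIRST(H') ∪ {c} = { c, v }.
T -> '' contributes ''.
Union: FIRST(T) = { c, v, '' }.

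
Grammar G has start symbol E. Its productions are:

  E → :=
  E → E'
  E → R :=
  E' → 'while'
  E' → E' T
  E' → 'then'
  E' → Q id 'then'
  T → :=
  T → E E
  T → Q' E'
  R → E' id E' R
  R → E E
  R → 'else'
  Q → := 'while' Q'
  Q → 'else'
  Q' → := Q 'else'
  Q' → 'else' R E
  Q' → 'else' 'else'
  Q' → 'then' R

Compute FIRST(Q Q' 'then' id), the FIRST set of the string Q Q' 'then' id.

Add FIRST(Q) = { 'else', := }; Q is not nullable, stop.

{ 'else', := }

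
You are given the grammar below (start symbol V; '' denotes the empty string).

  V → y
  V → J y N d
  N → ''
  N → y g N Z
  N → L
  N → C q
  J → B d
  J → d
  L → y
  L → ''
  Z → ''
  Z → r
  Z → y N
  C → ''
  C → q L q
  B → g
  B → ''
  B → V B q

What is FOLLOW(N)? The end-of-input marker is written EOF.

{ d, r, y }

In V → J y N d: add FIRST(d) = { d }.
In N → y g N Z: add FIRST(Z)\{''} = { r, y }.
  Since Z is nullable, also add FOLLOW(N) = { d, r, y }.
In Z → y N: N is at the end, add FOLLOW(Z) = { d, r, y }.
Union: FOLLOW(N) = { d, r, y }.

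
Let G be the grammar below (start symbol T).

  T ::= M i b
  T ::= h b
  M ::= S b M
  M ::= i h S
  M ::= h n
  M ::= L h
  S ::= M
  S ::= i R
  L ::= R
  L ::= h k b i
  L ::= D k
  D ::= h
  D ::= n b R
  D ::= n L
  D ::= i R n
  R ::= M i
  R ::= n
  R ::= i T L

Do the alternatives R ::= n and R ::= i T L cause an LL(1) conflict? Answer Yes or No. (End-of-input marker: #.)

FIRST(n) = { n } and FIRST(i T L) = { i }.
The FIRST sets are disjoint and neither alternative is nullable — no conflict.

No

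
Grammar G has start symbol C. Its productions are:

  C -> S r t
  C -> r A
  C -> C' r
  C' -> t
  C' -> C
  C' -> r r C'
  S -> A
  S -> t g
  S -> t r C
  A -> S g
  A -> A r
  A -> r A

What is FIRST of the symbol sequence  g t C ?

{ g }

g is a terminal; add {g} and stop.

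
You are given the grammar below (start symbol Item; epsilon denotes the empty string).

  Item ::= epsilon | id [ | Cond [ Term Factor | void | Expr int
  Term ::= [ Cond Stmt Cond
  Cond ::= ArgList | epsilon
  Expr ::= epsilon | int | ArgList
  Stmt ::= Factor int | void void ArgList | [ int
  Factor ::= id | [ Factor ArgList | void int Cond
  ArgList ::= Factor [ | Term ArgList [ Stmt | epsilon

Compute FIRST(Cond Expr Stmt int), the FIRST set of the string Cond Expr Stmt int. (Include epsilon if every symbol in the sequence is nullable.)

{ [, id, int, void }

Add FIRST(Cond)\{epsilon} = { [, id, void }; Cond is nullable, continue.
Add FIRST(Expr)\{epsilon} = { [, id, int, void }; Expr is nullable, continue.
Add FIRST(Stmt) = { [, id, void }; Stmt is not nullable, stop.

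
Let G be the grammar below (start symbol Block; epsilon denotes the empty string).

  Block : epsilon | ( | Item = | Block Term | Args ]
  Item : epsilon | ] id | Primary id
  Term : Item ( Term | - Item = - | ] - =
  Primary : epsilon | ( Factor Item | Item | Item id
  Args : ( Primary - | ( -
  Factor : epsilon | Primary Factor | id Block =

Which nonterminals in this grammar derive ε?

Directly nullable (have an epsilon-production): Block, Item, Primary, Factor.
No other nonterminal has a production whose RHS symbols are all nullable.

{ Block, Factor, Item, Primary }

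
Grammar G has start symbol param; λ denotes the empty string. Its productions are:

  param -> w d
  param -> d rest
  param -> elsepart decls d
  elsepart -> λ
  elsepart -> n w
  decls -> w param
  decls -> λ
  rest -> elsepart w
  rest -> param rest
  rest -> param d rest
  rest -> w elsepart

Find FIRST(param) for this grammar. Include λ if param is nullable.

{ d, n, w }

param -> w d contributes {w}.
param -> d rest contributes {d}.
From param -> elsepart decls d: elsepart, decls nullable, take FIRST(elsepart) ∪ FIRST(decls) ∪ {d} = { d, n, w }.
Union: FIRST(param) = { d, n, w }.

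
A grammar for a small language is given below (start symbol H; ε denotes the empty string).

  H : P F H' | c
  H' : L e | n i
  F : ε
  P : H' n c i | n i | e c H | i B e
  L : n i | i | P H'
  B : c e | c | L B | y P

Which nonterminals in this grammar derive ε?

Directly nullable (have an ε-production): F.
No other nonterminal has a production whose RHS symbols are all nullable.

{ F }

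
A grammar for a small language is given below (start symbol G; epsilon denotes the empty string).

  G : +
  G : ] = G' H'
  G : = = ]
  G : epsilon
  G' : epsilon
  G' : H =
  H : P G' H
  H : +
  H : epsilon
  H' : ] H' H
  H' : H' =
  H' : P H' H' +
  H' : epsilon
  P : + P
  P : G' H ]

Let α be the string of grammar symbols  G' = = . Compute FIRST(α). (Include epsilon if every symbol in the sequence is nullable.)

{ +, =, ] }

Add FIRST(G')\{epsilon} = { +, =, ] }; G' is nullable, continue.
= is a terminal; add {=} and stop.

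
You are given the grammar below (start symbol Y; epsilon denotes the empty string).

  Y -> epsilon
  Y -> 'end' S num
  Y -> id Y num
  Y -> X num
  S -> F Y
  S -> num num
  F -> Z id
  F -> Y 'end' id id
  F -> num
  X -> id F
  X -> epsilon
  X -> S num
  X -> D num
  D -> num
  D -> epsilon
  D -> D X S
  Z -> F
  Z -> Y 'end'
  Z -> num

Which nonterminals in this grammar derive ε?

{ D, X, Y }

Directly nullable (have an epsilon-production): Y, X, D.
No other nonterminal has a production whose RHS symbols are all nullable.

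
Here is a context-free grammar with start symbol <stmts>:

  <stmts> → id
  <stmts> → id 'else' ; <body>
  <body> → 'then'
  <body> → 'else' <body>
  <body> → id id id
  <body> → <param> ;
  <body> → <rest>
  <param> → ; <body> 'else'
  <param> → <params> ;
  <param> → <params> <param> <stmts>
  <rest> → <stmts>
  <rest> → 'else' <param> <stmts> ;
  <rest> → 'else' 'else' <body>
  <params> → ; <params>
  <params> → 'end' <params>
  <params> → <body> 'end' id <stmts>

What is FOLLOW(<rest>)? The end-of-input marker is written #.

In <body> → <rest>: <rest> is at the end, add FOLLOW(<body>) = { #, 'else', 'end', 'then', ;, id }.
Union: FOLLOW(<rest>) = { #, 'else', 'end', 'then', ;, id }.

{ #, 'else', 'end', 'then', ;, id }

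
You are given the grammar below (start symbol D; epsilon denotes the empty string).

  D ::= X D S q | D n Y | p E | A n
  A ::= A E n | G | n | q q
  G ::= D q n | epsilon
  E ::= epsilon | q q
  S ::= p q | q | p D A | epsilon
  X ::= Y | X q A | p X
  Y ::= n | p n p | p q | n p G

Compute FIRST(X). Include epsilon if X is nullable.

From X ::= Y: add FIRST(Y) = { n, p }.
From X ::= X q A: add FIRST(X) = { n, p }.
X ::= p X contributes {p}.
Union: FIRST(X) = { n, p }.

{ n, p }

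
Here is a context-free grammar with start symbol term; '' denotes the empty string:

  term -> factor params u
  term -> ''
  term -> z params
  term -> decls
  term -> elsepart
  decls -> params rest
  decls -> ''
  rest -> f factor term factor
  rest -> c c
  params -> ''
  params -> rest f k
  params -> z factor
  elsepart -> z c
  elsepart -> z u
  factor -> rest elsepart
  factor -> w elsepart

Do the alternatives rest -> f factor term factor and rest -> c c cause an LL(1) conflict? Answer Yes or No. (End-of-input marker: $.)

No

FIRST(f factor term factor) = { f } and FIRST(c c) = { c }.
The FIRST sets are disjoint and neither alternative is nullable — no conflict.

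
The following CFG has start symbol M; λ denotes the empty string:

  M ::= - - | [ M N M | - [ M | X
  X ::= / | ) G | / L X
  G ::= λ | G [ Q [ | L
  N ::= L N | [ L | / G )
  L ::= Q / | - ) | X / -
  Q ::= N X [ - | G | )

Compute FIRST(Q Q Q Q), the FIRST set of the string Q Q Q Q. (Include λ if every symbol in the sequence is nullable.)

{ ), -, /, [, λ }

Add FIRST(Q)\{λ} = { ), -, /, [ }; Q is nullable, continue.
Add FIRST(Q)\{λ} = { ), -, /, [ }; Q is nullable, continue.
Add FIRST(Q)\{λ} = { ), -, /, [ }; Q is nullable, continue.
Add FIRST(Q)\{λ} = { ), -, /, [ }; Q is nullable, continue.
Every symbol is nullable, so include λ.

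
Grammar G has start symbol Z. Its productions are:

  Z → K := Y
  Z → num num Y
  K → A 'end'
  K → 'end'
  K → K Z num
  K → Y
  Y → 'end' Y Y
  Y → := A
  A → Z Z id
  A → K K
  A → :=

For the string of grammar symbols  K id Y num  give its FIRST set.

Add FIRST(K) = { 'end', :=, num }; K is not nullable, stop.

{ 'end', :=, num }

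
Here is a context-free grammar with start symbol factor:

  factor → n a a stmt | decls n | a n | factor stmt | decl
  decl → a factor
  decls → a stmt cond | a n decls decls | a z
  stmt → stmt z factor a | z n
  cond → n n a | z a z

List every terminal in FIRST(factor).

{ a, n }

factor → n a a stmt contributes {n}.
From factor → decls n: add FIRST(decls) = { a }.
factor → a n contributes {a}.
From factor → factor stmt: add FIRST(factor) = { a, n }.
From factor → decl: add FIRST(decl) = { a }.
Union: FIRST(factor) = { a, n }.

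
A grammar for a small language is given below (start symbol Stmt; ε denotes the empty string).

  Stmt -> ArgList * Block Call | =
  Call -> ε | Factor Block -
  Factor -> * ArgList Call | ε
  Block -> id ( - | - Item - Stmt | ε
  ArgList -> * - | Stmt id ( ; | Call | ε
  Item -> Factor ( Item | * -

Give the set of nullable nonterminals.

{ ArgList, Block, Call, Factor }

Directly nullable (have an ε-production): Call, Factor, Block, ArgList.
No other nonterminal has a production whose RHS symbols are all nullable.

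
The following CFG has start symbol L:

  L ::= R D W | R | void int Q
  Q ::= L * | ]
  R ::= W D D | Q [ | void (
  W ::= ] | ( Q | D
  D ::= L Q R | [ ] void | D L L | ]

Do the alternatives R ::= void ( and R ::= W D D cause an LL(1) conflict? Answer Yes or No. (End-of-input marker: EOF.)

FIRST(void () = { void } and FIRST(W D D) = { (, [, ], void }.
Both contain void, so the two alternatives are not disjoint — LL(1) conflict.

Yes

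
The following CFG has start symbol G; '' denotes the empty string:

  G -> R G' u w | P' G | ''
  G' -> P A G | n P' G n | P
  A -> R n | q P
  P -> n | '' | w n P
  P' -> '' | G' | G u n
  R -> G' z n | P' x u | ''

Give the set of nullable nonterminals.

{ G, G', P, P', R }

Directly nullable (have an ''-production): G, P, P', R.
G' -> P with every symbol nullable, so G' is nullable.
No other nonterminal has a production whose RHS symbols are all nullable.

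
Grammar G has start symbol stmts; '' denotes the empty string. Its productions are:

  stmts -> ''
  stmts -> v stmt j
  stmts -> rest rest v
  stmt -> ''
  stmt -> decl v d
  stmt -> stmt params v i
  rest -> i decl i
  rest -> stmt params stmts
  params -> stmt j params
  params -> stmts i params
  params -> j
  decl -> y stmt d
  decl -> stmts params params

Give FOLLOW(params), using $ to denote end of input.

In stmt -> stmt params v i: add FIRST(v i) = { v }.
In rest -> stmt params stmts: add FIRST(stmts)\{''} = { i, j, v, y }.
  Since stmts is nullable, also add FOLLOW(rest) = { i, j, v, y }.
In params -> stmt j params: params is at the end, add FOLLOW(params) = { i, j, v, y }.
In params -> stmts i params: params is at the end, add FOLLOW(params) = { i, j, v, y }.
In decl -> stmts params params: add FIRST(params) = { i, j, v, y }.
In decl -> stmts params params: params is at the end, add FOLLOW(decl) = { i, v }.
Union: FOLLOW(params) = { i, j, v, y }.

{ i, j, v, y }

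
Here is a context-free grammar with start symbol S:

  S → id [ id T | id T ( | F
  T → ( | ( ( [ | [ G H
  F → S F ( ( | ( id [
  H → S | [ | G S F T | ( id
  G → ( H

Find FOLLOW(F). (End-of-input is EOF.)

{ EOF, (, [, id }

In S → F: F is at the end, add FOLLOW(S) = { EOF, (, [, id }.
In F → S F ( (: add FIRST(( () = { ( }.
In H → G S F T: add FIRST(T) = { (, [ }.
Union: FOLLOW(F) = { EOF, (, [, id }.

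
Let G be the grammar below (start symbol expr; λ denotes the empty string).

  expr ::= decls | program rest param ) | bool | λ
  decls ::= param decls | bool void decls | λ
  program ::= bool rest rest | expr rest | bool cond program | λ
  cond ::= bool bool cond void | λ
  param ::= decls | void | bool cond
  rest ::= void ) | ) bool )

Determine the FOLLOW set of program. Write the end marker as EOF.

{ ), void }

In expr ::= program rest param ): add FIRST(rest param )) = { ), void }.
In program ::= bool cond program: program is at the end, add FOLLOW(program) = { ), void }.
Union: FOLLOW(program) = { ), void }.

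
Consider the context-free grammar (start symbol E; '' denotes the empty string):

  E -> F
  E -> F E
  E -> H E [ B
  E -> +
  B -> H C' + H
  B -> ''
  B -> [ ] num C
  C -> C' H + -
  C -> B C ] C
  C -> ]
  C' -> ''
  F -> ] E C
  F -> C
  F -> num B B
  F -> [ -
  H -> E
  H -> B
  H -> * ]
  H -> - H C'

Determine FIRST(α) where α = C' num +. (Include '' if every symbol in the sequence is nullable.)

{ num }

Add FIRST(C')\{''} = {  }; C' is nullable, continue.
num is a terminal; add {num} and stop.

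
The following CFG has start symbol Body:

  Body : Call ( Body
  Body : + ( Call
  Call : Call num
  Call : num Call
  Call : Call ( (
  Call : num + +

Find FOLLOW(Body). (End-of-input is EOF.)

{ EOF }

Body is the start symbol, so EOF ∈ FOLLOW(Body).
In Body : Call ( Body: Body is at the end, add FOLLOW(Body) = { EOF }.
Union: FOLLOW(Body) = { EOF }.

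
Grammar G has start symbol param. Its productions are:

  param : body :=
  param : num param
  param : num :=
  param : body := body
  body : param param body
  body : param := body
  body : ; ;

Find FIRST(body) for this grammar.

{ ;, num }

From body : param param body: add FIRST(param) = { ;, num }.
From body : param := body: add FIRST(param) = { ;, num }.
body : ; ; contributes {;}.
Union: FIRST(body) = { ;, num }.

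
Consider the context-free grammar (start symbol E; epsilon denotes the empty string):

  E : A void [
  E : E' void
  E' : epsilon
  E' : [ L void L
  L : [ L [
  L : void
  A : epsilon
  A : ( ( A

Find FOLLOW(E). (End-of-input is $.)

{ $ }

E is the start symbol, so $ ∈ FOLLOW(E).
Union: FOLLOW(E) = { $ }.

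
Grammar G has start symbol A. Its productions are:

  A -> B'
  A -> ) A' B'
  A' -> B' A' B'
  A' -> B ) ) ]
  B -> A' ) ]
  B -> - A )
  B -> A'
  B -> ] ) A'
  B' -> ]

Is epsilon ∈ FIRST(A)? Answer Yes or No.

No

No nonterminal in this grammar is nullable.
No production of A has an RHS whose symbols are all nullable, so A is not nullable.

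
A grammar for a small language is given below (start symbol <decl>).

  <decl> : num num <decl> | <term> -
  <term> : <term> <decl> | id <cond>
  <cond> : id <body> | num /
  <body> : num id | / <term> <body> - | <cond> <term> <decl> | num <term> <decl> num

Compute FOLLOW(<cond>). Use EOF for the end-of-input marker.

In <term> : id <cond>: <cond> is at the end, add FOLLOW(<term>) = { -, /, id, num }.
In <body> : <cond> <term> <decl>: add FIRST(<term> <decl>) = { id }.
Union: FOLLOW(<cond>) = { -, /, id, num }.

{ -, /, id, num }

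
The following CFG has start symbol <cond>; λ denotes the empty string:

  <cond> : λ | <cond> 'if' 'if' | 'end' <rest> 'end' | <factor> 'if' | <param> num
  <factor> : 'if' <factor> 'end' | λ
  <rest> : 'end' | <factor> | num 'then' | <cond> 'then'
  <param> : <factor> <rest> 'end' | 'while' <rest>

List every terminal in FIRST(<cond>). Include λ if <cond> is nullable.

{ 'end', 'if', 'then', 'while', num, λ }

<cond> : λ contributes λ.
From <cond> : <cond> 'if' 'if': <cond> nullable, take FIRST(<cond>) ∪ {'if'} = { 'end', 'if', 'then', 'while', num }.
<cond> : 'end' <rest> 'end' contributes {'end'}.
From <cond> : <factor> 'if': <factor> nullable, take FIRST(<factor>) ∪ {'if'} = { 'if' }.
From <cond> : <param> num: add FIRST(<param>) = { 'end', 'if', 'then', 'while', num }.
Union: FIRST(<cond>) = { 'end', 'if', 'then', 'while', num, λ }.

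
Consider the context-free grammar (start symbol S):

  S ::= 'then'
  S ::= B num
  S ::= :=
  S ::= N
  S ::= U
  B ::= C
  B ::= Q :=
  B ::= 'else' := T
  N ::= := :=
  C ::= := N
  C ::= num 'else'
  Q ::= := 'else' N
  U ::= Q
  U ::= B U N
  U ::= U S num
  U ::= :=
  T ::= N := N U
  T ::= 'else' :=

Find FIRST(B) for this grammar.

{ 'else', :=, num }

From B ::= C: add FIRST(C) = { :=, num }.
From B ::= Q :=: add FIRST(Q) = { := }.
B ::= 'else' := T contributes {'else'}.
Union: FIRST(B) = { 'else', :=, num }.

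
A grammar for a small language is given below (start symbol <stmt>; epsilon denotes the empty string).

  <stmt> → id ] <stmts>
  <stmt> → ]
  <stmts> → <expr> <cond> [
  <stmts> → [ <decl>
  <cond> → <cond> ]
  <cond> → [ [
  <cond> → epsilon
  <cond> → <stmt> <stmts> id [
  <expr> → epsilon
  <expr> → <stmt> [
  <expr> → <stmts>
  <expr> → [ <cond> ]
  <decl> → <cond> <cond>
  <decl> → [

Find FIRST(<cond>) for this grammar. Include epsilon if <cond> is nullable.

From <cond> → <cond> ]: <cond> nullable, take FIRST(<cond>) ∪ {]} = { [, ], id }.
<cond> → [ [ contributes {[}.
<cond> → epsilon contributes epsilon.
From <cond> → <stmt> <stmts> id [: add FIRST(<stmt>) = { ], id }.
Union: FIRST(<cond>) = { [, ], id, epsilon }.

{ [, ], id, epsilon }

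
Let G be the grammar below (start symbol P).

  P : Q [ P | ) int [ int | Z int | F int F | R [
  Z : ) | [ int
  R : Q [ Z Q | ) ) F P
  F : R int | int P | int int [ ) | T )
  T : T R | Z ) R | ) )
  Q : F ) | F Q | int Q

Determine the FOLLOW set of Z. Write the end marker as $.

{ ), [, int }

In P : Z int: add FIRST(int) = { int }.
In R : Q [ Z Q: add FIRST(Q) = { ), [, int }.
In T : Z ) R: add FIRST() R) = { ) }.
Union: FOLLOW(Z) = { ), [, int }.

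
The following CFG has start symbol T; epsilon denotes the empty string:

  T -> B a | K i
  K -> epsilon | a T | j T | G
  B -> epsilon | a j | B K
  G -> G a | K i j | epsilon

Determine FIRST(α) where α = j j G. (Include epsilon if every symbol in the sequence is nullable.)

{ j }

j is a terminal; add {j} and stop.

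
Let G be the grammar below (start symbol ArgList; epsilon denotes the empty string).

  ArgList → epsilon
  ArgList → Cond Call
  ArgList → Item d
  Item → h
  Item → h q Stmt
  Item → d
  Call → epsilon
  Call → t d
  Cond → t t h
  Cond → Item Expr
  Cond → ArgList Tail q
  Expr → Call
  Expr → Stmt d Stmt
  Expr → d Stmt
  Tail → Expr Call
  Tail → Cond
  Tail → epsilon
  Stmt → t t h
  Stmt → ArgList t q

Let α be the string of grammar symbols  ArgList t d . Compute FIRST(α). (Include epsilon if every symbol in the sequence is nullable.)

Add FIRST(ArgList)\{epsilon} = { d, h, q, t }; ArgList is nullable, continue.
t is a terminal; add {t} and stop.

{ d, h, q, t }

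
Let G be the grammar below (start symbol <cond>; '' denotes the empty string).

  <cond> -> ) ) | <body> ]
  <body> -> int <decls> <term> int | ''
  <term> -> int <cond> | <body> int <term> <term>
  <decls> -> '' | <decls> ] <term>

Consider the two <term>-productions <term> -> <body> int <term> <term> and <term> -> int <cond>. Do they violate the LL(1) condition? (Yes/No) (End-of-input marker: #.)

FIRST(<body> int <term> <term>) = { int } and FIRST(int <cond>) = { int }.
Both contain int, so the two alternatives are not disjoint — LL(1) conflict.

Yes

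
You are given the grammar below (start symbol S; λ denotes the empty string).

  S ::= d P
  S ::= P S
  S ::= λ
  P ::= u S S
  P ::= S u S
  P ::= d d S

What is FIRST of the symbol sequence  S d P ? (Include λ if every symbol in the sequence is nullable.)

Add FIRST(S)\{λ} = { d, u }; S is nullable, continue.
d is a terminal; add {d} and stop.

{ d, u }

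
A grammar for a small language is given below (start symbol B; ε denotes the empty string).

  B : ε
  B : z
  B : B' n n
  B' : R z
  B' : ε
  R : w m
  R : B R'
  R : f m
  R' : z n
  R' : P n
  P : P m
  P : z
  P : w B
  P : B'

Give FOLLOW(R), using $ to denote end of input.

In B' : R z: add FIRST(z) = { z }.
Union: FOLLOW(R) = { z }.

{ z }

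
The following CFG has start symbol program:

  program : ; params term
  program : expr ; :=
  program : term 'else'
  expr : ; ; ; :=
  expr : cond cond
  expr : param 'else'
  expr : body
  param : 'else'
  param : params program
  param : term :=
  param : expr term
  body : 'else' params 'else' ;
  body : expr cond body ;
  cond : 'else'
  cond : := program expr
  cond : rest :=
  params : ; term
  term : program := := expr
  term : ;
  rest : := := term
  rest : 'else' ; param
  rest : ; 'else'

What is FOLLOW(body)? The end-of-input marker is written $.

In expr : body: body is at the end, add FOLLOW(expr) = { $, 'else', :=, ; }.
In body : expr cond body ;: add FIRST(;) = { ; }.
Union: FOLLOW(body) = { $, 'else', :=, ; }.

{ $, 'else', :=, ; }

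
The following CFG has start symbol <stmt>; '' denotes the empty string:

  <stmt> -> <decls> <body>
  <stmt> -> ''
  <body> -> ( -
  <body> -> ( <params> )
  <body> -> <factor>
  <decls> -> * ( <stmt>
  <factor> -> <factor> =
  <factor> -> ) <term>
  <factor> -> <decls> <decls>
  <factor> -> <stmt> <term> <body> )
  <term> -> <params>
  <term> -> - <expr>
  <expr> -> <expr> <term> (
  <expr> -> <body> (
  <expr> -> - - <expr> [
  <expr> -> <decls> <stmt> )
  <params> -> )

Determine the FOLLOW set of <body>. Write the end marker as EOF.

{ EOF, (, ), *, -, = }

In <stmt> -> <decls> <body>: <body> is at the end, add FOLLOW(<stmt>) = { EOF, (, ), *, -, = }.
In <factor> -> <stmt> <term> <body> ): add FIRST()) = { ) }.
In <expr> -> <body> (: add FIRST(() = { ( }.
Union: FOLLOW(<body>) = { EOF, (, ), *, -, = }.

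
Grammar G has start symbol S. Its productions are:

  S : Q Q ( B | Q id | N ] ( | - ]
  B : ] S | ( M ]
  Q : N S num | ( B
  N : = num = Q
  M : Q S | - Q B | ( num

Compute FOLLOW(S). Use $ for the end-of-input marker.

{ $, (, -, =, ], id, num }

S is the start symbol, so $ ∈ FOLLOW(S).
In B : ] S: S is at the end, add FOLLOW(B) = { $, (, -, =, ], id, num }.
In Q : N S num: add FIRST(num) = { num }.
In M : Q S: S is at the end, add FOLLOW(M) = { ] }.
Union: FOLLOW(S) = { $, (, -, =, ], id, num }.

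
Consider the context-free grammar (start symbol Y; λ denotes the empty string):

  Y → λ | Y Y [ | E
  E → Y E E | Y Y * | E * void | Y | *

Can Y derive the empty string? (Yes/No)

Yes

Y has an λ-production, so Y ⇒ λ.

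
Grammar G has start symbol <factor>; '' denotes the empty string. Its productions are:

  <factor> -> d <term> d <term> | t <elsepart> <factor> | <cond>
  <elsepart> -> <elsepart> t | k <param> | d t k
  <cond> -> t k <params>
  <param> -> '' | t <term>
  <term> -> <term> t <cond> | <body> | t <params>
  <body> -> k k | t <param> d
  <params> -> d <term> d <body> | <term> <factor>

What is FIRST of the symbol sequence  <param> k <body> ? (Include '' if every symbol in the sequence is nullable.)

Add FIRST(<param>)\{''} = { t }; <param> is nullable, continue.
k is a terminal; add {k} and stop.

{ k, t }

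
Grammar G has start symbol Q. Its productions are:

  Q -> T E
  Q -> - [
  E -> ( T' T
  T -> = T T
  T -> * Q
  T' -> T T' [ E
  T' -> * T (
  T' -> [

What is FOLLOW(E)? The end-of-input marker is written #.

{ #, (, *, =, [ }

In Q -> T E: E is at the end, add FOLLOW(Q) = { #, (, *, =, [ }.
In T' -> T T' [ E: E is at the end, add FOLLOW(T') = { *, =, [ }.
Union: FOLLOW(E) = { #, (, *, =, [ }.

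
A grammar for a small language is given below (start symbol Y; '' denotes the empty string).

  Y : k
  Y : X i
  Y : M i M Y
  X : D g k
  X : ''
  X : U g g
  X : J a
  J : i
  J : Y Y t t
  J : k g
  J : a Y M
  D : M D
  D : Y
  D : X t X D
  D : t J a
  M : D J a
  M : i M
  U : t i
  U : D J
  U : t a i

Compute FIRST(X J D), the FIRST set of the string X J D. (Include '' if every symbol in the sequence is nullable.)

Add FIRST(X)\{''} = { a, i, k, t }; X is nullable, continue.
Add FIRST(J) = { a, i, k, t }; J is not nullable, stop.

{ a, i, k, t }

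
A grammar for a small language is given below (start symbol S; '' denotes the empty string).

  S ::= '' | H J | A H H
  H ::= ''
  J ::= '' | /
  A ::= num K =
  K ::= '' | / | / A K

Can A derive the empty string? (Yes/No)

No

Nullable nonterminals: H, J, K, S.
No production of A has an RHS whose symbols are all nullable, so A is not nullable.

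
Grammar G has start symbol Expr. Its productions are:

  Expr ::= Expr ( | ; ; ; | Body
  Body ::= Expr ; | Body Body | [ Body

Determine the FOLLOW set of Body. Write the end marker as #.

{ #, (, ;, [ }

In Expr ::= Body: Body is at the end, add FOLLOW(Expr) = { #, (, ; }.
In Body ::= Body Body: add FIRST(Body) = { ;, [ }.
In Body ::= Body Body: Body is at the end, add FOLLOW(Body) = { #, (, ;, [ }.
In Body ::= [ Body: Body is at the end, add FOLLOW(Body) = { #, (, ;, [ }.
Union: FOLLOW(Body) = { #, (, ;, [ }.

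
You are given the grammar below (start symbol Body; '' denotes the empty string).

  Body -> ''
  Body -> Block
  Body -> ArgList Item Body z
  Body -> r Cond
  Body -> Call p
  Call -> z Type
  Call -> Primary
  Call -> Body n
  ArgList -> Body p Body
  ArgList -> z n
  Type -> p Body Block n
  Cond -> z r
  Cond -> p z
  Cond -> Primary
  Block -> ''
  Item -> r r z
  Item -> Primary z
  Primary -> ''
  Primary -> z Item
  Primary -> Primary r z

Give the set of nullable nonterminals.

{ Block, Body, Call, Cond, Primary }

Directly nullable (have an ''-production): Body, Block, Primary.
Call -> Primary with every symbol nullable, so Call is nullable.
Cond -> Primary with every symbol nullable, so Cond is nullable.
No other nonterminal has a production whose RHS symbols are all nullable.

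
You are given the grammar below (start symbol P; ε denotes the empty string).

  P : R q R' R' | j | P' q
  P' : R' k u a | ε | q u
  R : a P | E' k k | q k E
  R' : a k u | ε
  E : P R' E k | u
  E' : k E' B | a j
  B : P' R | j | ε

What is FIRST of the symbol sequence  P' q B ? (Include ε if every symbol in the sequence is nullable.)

{ a, k, q }

Add FIRST(P')\{ε} = { a, k, q }; P' is nullable, continue.
q is a terminal; add {q} and stop.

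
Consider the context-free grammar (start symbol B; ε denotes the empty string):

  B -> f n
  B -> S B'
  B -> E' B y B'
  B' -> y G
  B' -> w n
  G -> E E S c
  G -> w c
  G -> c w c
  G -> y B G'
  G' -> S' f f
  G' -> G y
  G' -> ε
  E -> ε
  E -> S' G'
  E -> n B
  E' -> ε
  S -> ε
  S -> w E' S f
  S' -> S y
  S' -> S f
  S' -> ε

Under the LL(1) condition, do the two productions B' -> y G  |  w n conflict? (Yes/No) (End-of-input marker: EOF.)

No

FIRST(y G) = { y } and FIRST(w n) = { w }.
The FIRST sets are disjoint and neither alternative is nullable — no conflict.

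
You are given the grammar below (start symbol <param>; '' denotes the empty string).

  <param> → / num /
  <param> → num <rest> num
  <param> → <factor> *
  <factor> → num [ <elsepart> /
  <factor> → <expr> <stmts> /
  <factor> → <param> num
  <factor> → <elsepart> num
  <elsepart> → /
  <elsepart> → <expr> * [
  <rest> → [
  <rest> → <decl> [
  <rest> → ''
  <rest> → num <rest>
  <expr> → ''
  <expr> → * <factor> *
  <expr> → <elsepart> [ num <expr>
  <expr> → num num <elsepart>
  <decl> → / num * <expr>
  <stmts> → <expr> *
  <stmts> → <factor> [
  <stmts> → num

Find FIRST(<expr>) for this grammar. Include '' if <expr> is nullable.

<expr> → '' contributes ''.
<expr> → * <factor> * contributes {*}.
From <expr> → <elsepart> [ num <expr>: add FIRST(<elsepart>) = { *, /, num }.
<expr> → num num <elsepart> contributes {num}.
Union: FIRST(<expr>) = { *, /, num, '' }.

{ *, /, num, '' }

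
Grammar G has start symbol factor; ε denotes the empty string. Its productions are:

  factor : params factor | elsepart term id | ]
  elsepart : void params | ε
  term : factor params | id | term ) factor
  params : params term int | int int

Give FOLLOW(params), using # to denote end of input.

In factor : params factor: add FIRST(factor) = { ], id, int, void }.
In elsepart : void params: params is at the end, add FOLLOW(elsepart) = { ], id, int, void }.
In term : factor params: params is at the end, add FOLLOW(term) = { ), id, int }.
In params : params term int: add FIRST(term int) = { ], id, int, void }.
Union: FOLLOW(params) = { ), ], id, int, void }.

{ ), ], id, int, void }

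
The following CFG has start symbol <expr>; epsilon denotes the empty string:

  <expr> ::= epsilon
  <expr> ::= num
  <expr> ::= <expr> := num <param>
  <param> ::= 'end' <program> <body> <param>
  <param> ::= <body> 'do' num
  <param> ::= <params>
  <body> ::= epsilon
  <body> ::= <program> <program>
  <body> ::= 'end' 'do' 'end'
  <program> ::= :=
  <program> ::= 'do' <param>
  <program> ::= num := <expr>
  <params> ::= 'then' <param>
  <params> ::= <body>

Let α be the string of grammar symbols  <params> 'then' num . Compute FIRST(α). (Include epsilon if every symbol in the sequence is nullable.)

Add FIRST(<params>)\{epsilon} = { 'do', 'end', 'then', :=, num }; <params> is nullable, continue.
'then' is a terminal; add {'then'} and stop.

{ 'do', 'end', 'then', :=, num }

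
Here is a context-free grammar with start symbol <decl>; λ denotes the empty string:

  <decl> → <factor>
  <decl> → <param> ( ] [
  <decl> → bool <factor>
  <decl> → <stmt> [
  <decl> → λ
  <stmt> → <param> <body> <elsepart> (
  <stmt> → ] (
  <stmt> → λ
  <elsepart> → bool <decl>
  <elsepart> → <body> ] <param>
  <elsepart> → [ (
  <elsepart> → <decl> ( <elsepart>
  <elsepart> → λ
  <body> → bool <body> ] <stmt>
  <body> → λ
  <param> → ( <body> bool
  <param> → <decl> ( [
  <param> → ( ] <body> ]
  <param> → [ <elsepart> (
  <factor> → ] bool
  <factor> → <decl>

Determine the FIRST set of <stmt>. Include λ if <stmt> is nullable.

From <stmt> → <param> <body> <elsepart> (: add FIRST(<param>) = { (, [, ], bool }.
<stmt> → ] ( contributes {]}.
<stmt> → λ contributes λ.
Union: FIRST(<stmt>) = { (, [, ], bool, λ }.

{ (, [, ], bool, λ }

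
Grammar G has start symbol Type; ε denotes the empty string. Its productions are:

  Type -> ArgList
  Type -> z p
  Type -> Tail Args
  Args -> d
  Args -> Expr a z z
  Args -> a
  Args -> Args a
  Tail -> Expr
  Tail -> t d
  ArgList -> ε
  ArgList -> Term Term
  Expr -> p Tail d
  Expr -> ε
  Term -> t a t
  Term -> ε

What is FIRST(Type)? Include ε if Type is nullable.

{ a, d, p, t, z, ε }

From Type -> ArgList: add FIRST(ArgList) = { t, ε } (including ε since ArgList is nullable).
Type -> z p contributes {z}.
From Type -> Tail Args: Tail nullable, take FIRST(Tail) ∪ FIRST(Args) = { a, d, p, t }.
Union: FIRST(Type) = { a, d, p, t, z, ε }.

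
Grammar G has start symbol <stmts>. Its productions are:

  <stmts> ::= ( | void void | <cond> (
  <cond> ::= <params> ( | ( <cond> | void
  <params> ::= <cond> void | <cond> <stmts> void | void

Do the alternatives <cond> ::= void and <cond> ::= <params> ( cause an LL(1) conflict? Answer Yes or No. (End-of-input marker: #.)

FIRST(void) = { void } and FIRST(<params> () = { (, void }.
Both contain void, so the two alternatives are not disjoint — LL(1) conflict.

Yes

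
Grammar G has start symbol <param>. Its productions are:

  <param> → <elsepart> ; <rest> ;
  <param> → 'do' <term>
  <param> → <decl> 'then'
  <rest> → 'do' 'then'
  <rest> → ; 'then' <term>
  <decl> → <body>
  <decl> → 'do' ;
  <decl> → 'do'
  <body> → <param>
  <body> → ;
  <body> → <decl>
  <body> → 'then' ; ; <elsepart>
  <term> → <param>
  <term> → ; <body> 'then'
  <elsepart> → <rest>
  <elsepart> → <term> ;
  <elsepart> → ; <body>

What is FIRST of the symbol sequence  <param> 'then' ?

{ 'do', 'then', ; }

Add FIRST(<param>) = { 'do', 'then', ; }; <param> is not nullable, stop.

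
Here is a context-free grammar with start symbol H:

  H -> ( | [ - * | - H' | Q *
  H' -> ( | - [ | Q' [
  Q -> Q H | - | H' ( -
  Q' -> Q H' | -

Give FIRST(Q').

From Q' -> Q H': add FIRST(Q) = { (, - }.
Q' -> - contributes {-}.
Union: FIRST(Q') = { (, - }.

{ (, - }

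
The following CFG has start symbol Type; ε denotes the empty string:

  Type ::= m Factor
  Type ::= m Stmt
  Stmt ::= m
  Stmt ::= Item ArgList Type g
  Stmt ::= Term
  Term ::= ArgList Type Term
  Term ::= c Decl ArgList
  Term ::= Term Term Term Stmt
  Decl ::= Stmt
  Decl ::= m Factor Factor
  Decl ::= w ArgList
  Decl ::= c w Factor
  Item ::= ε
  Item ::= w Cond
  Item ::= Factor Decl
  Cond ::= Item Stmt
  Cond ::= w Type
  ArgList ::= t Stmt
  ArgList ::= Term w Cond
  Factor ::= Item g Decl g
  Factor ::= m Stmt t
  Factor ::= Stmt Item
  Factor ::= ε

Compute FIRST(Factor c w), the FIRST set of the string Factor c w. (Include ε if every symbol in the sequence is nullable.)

{ c, g, m, t, w }

Add FIRST(Factor)\{ε} = { c, g, m, t, w }; Factor is nullable, continue.
c is a terminal; add {c} and stop.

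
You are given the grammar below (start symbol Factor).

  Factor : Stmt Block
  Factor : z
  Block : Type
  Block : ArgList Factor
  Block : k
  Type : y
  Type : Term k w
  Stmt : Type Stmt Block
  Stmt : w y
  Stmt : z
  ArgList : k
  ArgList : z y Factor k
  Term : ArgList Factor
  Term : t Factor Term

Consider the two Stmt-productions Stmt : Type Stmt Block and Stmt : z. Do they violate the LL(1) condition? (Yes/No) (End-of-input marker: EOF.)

Yes

FIRST(Type Stmt Block) = { k, t, y, z } and FIRST(z) = { z }.
Both contain z, so the two alternatives are not disjoint — LL(1) conflict.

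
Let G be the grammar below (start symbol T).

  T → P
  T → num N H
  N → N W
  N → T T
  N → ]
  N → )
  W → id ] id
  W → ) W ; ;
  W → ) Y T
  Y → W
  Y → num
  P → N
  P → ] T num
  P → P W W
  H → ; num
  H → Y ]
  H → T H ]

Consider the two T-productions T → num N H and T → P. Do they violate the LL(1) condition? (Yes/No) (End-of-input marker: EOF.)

Yes

FIRST(num N H) = { num } and FIRST(P) = { ), ], num }.
Both contain num, so the two alternatives are not disjoint — LL(1) conflict.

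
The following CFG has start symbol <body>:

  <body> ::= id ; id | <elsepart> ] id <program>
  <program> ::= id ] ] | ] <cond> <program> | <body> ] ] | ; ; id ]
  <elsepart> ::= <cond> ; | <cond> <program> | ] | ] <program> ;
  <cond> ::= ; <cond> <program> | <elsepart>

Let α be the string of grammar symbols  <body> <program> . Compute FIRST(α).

Add FIRST(<body>) = { ;, ], id }; <body> is not nullable, stop.

{ ;, ], id }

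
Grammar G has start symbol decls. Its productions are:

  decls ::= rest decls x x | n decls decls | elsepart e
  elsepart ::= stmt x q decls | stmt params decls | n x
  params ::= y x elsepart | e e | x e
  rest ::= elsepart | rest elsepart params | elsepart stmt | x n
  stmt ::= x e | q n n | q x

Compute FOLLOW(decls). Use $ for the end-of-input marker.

decls is the start symbol, so $ ∈ FOLLOW(decls).
In decls ::= rest decls x x: add FIRST(x x) = { x }.
In decls ::= n decls decls: add FIRST(decls) = { n, q, x }.
In decls ::= n decls decls: decls is at the end, add FOLLOW(decls) = { $, e, n, q, x, y }.
In elsepart ::= stmt x q decls: decls is at the end, add FOLLOW(elsepart) = { e, n, q, x, y }.
In elsepart ::= stmt params decls: decls is at the end, add FOLLOW(elsepart) = { e, n, q, x, y }.
Union: FOLLOW(decls) = { $, e, n, q, x, y }.

{ $, e, n, q, x, y }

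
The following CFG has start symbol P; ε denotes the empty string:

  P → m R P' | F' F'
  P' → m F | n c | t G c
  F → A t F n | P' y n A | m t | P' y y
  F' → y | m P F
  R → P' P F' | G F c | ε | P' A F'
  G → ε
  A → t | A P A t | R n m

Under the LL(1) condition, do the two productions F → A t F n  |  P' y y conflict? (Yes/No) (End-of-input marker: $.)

Yes

FIRST(A t F n) = { m, n, t } and FIRST(P' y y) = { m, n, t }.
Both contain m, so the two alternatives are not disjoint — LL(1) conflict.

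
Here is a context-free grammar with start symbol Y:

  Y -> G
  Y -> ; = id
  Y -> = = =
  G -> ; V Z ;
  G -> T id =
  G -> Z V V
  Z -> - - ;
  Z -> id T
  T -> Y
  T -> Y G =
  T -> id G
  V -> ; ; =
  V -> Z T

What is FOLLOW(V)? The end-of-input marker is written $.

In G -> ; V Z ;: add FIRST(Z ;) = { -, id }.
In G -> Z V V: add FIRST(V) = { -, ;, id }.
In G -> Z V V: V is at the end, add FOLLOW(G) = { $, -, ;, =, id }.
Union: FOLLOW(V) = { $, -, ;, =, id }.

{ $, -, ;, =, id }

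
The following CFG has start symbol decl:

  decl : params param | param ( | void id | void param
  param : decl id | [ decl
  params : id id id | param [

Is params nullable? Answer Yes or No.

No nonterminal in this grammar is nullable.
No production of params has an RHS whose symbols are all nullable, so params is not nullable.

No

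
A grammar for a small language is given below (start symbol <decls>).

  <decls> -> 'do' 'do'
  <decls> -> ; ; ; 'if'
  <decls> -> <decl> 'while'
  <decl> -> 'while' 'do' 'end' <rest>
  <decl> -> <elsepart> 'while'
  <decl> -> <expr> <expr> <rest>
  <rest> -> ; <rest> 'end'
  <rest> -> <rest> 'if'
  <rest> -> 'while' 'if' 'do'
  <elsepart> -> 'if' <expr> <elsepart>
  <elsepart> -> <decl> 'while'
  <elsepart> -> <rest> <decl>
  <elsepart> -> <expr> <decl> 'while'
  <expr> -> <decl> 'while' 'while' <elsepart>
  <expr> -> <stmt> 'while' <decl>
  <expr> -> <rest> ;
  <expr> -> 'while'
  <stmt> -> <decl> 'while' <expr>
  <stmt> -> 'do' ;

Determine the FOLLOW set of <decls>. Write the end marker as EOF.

{ EOF }

<decls> is the start symbol, so EOF ∈ FOLLOW(<decls>).
Union: FOLLOW(<decls>) = { EOF }.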